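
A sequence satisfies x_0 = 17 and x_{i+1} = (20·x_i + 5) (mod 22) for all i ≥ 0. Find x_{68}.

11

Listing terms: x_0 = 17,  x_1 = 15,  x_2 = 19,  x_3 = 11,  x_4 = 5,  x_5 = 17.
Since x_5 = x_0 = 17, the sequence is periodic with period 5.
(68 - 0) mod 5 = 3, so x_{68} = x_3 = 11.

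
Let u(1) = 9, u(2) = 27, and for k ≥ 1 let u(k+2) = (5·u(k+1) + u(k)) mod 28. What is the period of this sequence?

We have u(1) = 9,  u(2) = 27,  u(3) = 4,  u(4) = 19,  u(5) = 15,  u(6) = 10,  u(7) = 9,  u(8) = 27.
Since (u(7), u(8)) = (u(1), u(2)) = (9, 27) (two consecutive terms determine the rest), the sequence is periodic with period 6.

6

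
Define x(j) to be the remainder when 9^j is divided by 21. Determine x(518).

x(1) = 9,  x(2) = 18,  x(3) = 15,  x(4) = 9.
Since x(4) = x(1) = 9, the sequence is periodic with period 3.
(518 - 1) mod 3 = 1, so x(518) = x(2) = 18.

18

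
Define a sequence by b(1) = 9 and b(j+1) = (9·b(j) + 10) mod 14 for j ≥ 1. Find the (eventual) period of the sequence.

3

Listing terms: b(1) = 9,  b(2) = 7,  b(3) = 3,  b(4) = 9.
The sequence repeats with period 3.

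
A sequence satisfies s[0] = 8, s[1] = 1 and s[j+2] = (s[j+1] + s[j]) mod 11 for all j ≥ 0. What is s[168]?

4

We have s[0] = 8; s[1] = 1; s[2] = 9; s[3] = 10; s[4] = 8; s[5] = 7; s[6] = 4; s[7] = 0; s[8] = 4; s[9] = 4; s[10] = 8; s[11] = 1.
Since (s[10], s[11]) = (s[0], s[1]) = (8, 1) (two consecutive terms determine the rest), the sequence is periodic with period 10.
(168 - 0) mod 10 = 8, so s[168] = s[8] = 4.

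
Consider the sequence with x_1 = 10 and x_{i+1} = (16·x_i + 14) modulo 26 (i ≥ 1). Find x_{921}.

We have x_1 = 10,  x_2 = 18,  x_3 = 16,  x_4 = 10.
The sequence repeats with period 3.
(921 - 1) mod 3 = 2, so x_{921} = x_3 = 16.

16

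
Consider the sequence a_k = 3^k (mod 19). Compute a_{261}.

18

Computing terms: a_1 = 3,  a_2 = 9,  a_3 = 8,  a_4 = 5,  a_5 = 15,  a_6 = 7,  a_7 = 2,  a_8 = 6,  a_9 = 18,  a_{10} = 16,  a_{11} = 10,  a_{12} = 11,  a_{13} = 14,  a_{14} = 4,  a_{15} = 12,  a_{16} = 17,  a_{17} = 13,  a_{18} = 1,  a_{19} = 3.
Since a_{19} = a_1 = 3, the sequence is periodic with period 18.
(261 - 1) mod 18 = 8, so a_{261} = a_9 = 18.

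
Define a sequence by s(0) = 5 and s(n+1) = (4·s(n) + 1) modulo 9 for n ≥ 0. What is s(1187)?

Listing terms: s(0) = 5,  s(1) = 3,  s(2) = 4,  s(3) = 8,  s(4) = 6,  s(5) = 7,  s(6) = 2,  s(7) = 0,  s(8) = 1,  s(9) = 5.
Since s(9) = s(0) = 5, the sequence is periodic with period 9.
(1187 - 0) mod 9 = 8, so s(1187) = s(8) = 1.

1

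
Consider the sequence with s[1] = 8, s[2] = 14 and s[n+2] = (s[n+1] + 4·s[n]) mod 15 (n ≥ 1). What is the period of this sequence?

24

s[1] = 8, s[2] = 14, s[3] = 1, s[4] = 12, s[5] = 1, s[6] = 4, s[7] = 8, s[8] = 9, s[9] = 11, s[10] = 2, s[11] = 1, s[12] = 9, s[13] = 13, s[14] = 4, s[15] = 11, s[16] = 12, s[17] = 11, s[18] = 14, s[19] = 13, s[20] = 9, s[21] = 1, s[22] = 7, s[23] = 11, s[24] = 9, s[25] = 8, s[26] = 14.
Since (s[25], s[26]) = (s[1], s[2]) = (8, 14) (two consecutive terms determine the rest), the sequence is periodic with period 24.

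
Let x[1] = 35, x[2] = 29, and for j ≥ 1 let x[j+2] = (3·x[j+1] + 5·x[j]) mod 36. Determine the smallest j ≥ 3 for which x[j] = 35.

Computing terms: x[1] = 35, x[2] = 29, x[3] = 10, x[4] = 31, x[5] = 35, x[6] = 8, x[7] = 19, x[8] = 25, x[9] = 26, x[10] = 23, x[11] = 19, x[12] = 28, x[13] = 35, x[14] = 29.
The sequence repeats with period 12.
The value 35 first appears (with j ≥ 3) at x[5].

5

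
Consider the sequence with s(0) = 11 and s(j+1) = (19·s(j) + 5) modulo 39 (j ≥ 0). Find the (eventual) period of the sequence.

12

s(0) = 11, s(1) = 19, s(2) = 15, s(3) = 17, s(4) = 16, s(5) = 36, s(6) = 26, s(7) = 31, s(8) = 9, s(9) = 20, s(10) = 34, s(11) = 27, s(12) = 11.
Since s(12) = s(0) = 11, the sequence is periodic with period 12.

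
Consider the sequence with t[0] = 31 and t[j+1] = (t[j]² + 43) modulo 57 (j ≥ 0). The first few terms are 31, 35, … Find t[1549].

We have t[0] = 31,  t[1] = 35,  t[2] = 14,  t[3] = 11,  t[4] = 50,  t[5] = 35.
Since t[5] = t[1] = 35, the sequence is eventually periodic: after a pre-period of length 1 it cycles with period 4.
For j ≥ 1, t[j] depends only on (j - 1) mod 4. (1549 - 1) mod 4 = 0, so t[1549] = t[1] = 35.

35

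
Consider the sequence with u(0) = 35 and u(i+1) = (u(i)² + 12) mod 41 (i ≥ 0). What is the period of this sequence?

u(0) = 35; u(1) = 7; u(2) = 20; u(3) = 2; u(4) = 16; u(5) = 22; u(6) = 4; u(7) = 28; u(8) = 17; u(9) = 14; u(10) = 3; u(11) = 21; u(12) = 2.
Since u(12) = u(3) = 2, the sequence is eventually periodic: after a pre-period of length 3 it cycles with period 9.

9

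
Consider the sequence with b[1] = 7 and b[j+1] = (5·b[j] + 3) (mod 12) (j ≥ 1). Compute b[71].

Listing terms: b[1] = 7,  b[2] = 2,  b[3] = 1,  b[4] = 8,  b[5] = 7.
Since b[5] = b[1] = 7, the sequence is periodic with period 4.
(71 - 1) mod 4 = 2, so b[71] = b[3] = 1.

1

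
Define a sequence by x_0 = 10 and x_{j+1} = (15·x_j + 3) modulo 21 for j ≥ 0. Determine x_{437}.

We have x_0 = 10, x_1 = 6, x_2 = 9, x_3 = 12, x_4 = 15, x_5 = 18, x_6 = 0, x_7 = 3, x_8 = 6.
Since x_8 = x_1 = 6, the sequence is eventually periodic: after a pre-period of length 1 it cycles with period 7.
For j ≥ 1, x_j depends only on (j - 1) mod 7. (437 - 1) mod 7 = 2, so x_{437} = x_3 = 12.

12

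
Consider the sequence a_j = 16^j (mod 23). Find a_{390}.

6

Computing terms: a_1 = 16,  a_2 = 3,  a_3 = 2,  a_4 = 9,  a_5 = 6,  a_6 = 4,  a_7 = 18,  a_8 = 12,  a_9 = 8,  a_{10} = 13,  a_{11} = 1,  a_{12} = 16.
Since a_{12} = a_1 = 16, the sequence is periodic with period 11.
(390 - 1) mod 11 = 4, so a_{390} = a_5 = 6.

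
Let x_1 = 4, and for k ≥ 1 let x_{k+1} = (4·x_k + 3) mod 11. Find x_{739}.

Listing terms: x_1 = 4, x_2 = 8, x_3 = 2, x_4 = 0, x_5 = 3, x_6 = 4.
The sequence repeats with period 5.
So x_{739} = x_{1 + ((739-1) mod 5)} = x_4 = 0.

0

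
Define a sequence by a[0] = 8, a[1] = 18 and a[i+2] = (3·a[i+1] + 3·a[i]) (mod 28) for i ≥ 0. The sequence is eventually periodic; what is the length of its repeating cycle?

We have a[0] = 8, a[1] = 18, a[2] = 22, a[3] = 8, a[4] = 6, a[5] = 14, a[6] = 4, a[7] = 26, a[8] = 6, a[9] = 12, a[10] = 26, a[11] = 2, a[12] = 0, a[13] = 6, a[14] = 18, a[15] = 16, a[16] = 18, a[17] = 18, a[18] = 24, a[19] = 14, a[20] = 2, a[21] = 20, a[22] = 10, a[23] = 6, a[24] = 20, a[25] = 22, a[26] = 14, a[27] = 24, a[28] = 2, a[29] = 22, a[30] = 16, a[31] = 2, a[32] = 26, a[33] = 0, a[34] = 22, a[35] = 10, a[36] = 12, a[37] = 10, a[38] = 10, a[39] = 4, a[40] = 14, a[41] = 26, a[42] = 8, a[43] = 18.
The sequence repeats with period 42.

42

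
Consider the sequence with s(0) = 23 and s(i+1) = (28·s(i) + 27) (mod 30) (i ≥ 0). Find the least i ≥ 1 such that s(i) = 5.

We have s(0) = 23, s(1) = 11, s(2) = 5, s(3) = 17, s(4) = 23.
The sequence repeats with period 4.
The value 5 first appears (with i ≥ 1) at s(2).

2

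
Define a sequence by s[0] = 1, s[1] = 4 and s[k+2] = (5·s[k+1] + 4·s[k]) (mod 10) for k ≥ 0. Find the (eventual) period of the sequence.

4

Computing terms: s[0] = 1,  s[1] = 4,  s[2] = 4,  s[3] = 6,  s[4] = 6,  s[5] = 4,  s[6] = 4.
Since (s[5], s[6]) = (s[1], s[2]) = (4, 4) (two consecutive terms determine the rest), the sequence is eventually periodic: after a pre-period of length 1 it cycles with period 4.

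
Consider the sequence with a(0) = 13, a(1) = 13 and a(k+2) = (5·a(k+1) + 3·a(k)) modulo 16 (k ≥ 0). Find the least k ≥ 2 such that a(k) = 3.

a(0) = 13, a(1) = 13, a(2) = 8, a(3) = 15, a(4) = 3, a(5) = 12, a(6) = 5, a(7) = 13, a(8) = 0, a(9) = 7, a(10) = 3, a(11) = 4, a(12) = 13, a(13) = 13.
Since (a(12), a(13)) = (a(0), a(1)) = (13, 13) (two consecutive terms determine the rest), the sequence is periodic with period 12.
The value 3 first appears (with k ≥ 2) at a(4).

4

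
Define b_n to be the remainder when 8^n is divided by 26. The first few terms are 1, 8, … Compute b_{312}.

Computing terms: b_0 = 1, b_1 = 8, b_2 = 12, b_3 = 18, b_4 = 14, b_5 = 8.
Since b_5 = b_1 = 8, the sequence is eventually periodic: after a pre-period of length 1 it cycles with period 4.
For n ≥ 1, b_n depends only on (n - 1) mod 4. (312 - 1) mod 4 = 3, so b_{312} = b_4 = 14.

14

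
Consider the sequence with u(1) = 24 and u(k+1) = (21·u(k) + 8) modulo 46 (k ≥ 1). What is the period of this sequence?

22

Listing terms: u(1) = 24, u(2) = 6, u(3) = 42, u(4) = 16, u(5) = 22, u(6) = 10, u(7) = 34, u(8) = 32, u(9) = 36, u(10) = 28, u(11) = 44, u(12) = 12, u(13) = 30, u(14) = 40, u(15) = 20, u(16) = 14, u(17) = 26, u(18) = 2, u(19) = 4, u(20) = 0, u(21) = 8, u(22) = 38, u(23) = 24.
Since u(23) = u(1) = 24, the sequence is periodic with period 22.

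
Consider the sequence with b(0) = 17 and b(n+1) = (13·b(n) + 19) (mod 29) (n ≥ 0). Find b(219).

14

We have b(0) = 17,  b(1) = 8,  b(2) = 7,  b(3) = 23,  b(4) = 28,  b(5) = 6,  b(6) = 10,  b(7) = 4,  b(8) = 13,  b(9) = 14,  b(10) = 27,  b(11) = 22,  b(12) = 15,  b(13) = 11,  b(14) = 17.
Since b(14) = b(0) = 17, the sequence is periodic with period 14.
So b(219) = b(0 + ((219-0) mod 14)) = b(9) = 14.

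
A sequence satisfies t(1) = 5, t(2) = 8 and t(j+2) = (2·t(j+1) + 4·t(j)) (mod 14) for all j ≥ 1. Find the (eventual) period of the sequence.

48

t(1) = 5,  t(2) = 8,  t(3) = 8,  t(4) = 6,  t(5) = 2,  t(6) = 0,  t(7) = 8,  t(8) = 2,  t(9) = 8,  t(10) = 10,  t(11) = 10,  t(12) = 4,  t(13) = 6,  t(14) = 0,  t(15) = 10,  t(16) = 6,  t(17) = 10,  t(18) = 2,  t(19) = 2,  t(20) = 12,  t(21) = 4,  t(22) = 0,  t(23) = 2,  t(24) = 4,  t(25) = 2,  t(26) = 6,  t(27) = 6,  t(28) = 8,  t(29) = 12,  t(30) = 0,  t(31) = 6,  t(32) = 12,  t(33) = 6,  t(34) = 4,  t(35) = 4,  t(36) = 10,  t(37) = 8,  t(38) = 0,  t(39) = 4,  t(40) = 8,  t(41) = 4,  t(42) = 12,  t(43) = 12,  t(44) = 2,  t(45) = 10,  t(46) = 0,  t(47) = 12,  t(48) = 10,  t(49) = 12,  t(50) = 8,  t(51) = 8.
Since (t(50), t(51)) = (t(2), t(3)) = (8, 8) (two consecutive terms determine the rest), the sequence is eventually periodic: after a pre-period of length 1 it cycles with period 48.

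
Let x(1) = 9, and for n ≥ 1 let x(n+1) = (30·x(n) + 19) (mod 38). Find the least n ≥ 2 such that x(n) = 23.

2

x(1) = 9, x(2) = 23, x(3) = 25, x(4) = 9.
The sequence repeats with period 3.
The value 23 first appears (with n ≥ 2) at x(2).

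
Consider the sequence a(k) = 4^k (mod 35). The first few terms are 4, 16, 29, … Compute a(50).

We have a(1) = 4,  a(2) = 16,  a(3) = 29,  a(4) = 11,  a(5) = 9,  a(6) = 1,  a(7) = 4.
The sequence repeats with period 6.
(50 - 1) mod 6 = 1, so a(50) = a(2) = 16.

16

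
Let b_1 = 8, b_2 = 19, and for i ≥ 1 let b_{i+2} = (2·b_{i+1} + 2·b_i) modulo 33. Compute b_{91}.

8

We have b_1 = 8,  b_2 = 19,  b_3 = 21,  b_4 = 14,  b_5 = 4,  b_6 = 3,  b_7 = 14,  b_8 = 1,  b_9 = 30,  b_{10} = 29,  b_{11} = 19,  b_{12} = 30,  b_{13} = 32,  b_{14} = 25,  b_{15} = 15,  b_{16} = 14,  b_{17} = 25,  b_{18} = 12,  b_{19} = 8,  b_{20} = 7,  b_{21} = 30,  b_{22} = 8,  b_{23} = 10,  b_{24} = 3,  b_{25} = 26,  b_{26} = 25,  b_{27} = 3,  b_{28} = 23,  b_{29} = 19,  b_{30} = 18,  b_{31} = 8,  b_{32} = 19.
The sequence repeats with period 30.
(91 - 1) mod 30 = 0, so b_{91} = b_1 = 8.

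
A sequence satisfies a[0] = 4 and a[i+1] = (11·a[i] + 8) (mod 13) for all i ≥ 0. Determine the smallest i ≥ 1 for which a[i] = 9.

9

a[0] = 4; a[1] = 0; a[2] = 8; a[3] = 5; a[4] = 11; a[5] = 12; a[6] = 10; a[7] = 1; a[8] = 6; a[9] = 9; a[10] = 3; a[11] = 2; a[12] = 4.
Since a[12] = a[0] = 4, the sequence is periodic with period 12.
The value 9 first appears (with i ≥ 1) at a[9].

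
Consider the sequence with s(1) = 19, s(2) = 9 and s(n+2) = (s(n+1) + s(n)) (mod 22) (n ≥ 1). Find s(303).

6

Computing terms: s(1) = 19,  s(2) = 9,  s(3) = 6,  s(4) = 15,  s(5) = 21,  s(6) = 14,  s(7) = 13,  s(8) = 5,  s(9) = 18,  s(10) = 1,  s(11) = 19,  s(12) = 20,  s(13) = 17,  s(14) = 15,  s(15) = 10,  s(16) = 3,  s(17) = 13,  s(18) = 16,  s(19) = 7,  s(20) = 1,  s(21) = 8,  s(22) = 9,  s(23) = 17,  s(24) = 4,  s(25) = 21,  s(26) = 3,  s(27) = 2,  s(28) = 5,  s(29) = 7,  s(30) = 12,  s(31) = 19,  s(32) = 9.
The sequence repeats with period 30.
So s(303) = s(1 + ((303-1) mod 30)) = s(3) = 6.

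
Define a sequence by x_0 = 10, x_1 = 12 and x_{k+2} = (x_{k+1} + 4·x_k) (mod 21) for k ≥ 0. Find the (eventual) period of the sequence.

We have x_0 = 10,  x_1 = 12,  x_2 = 10,  x_3 = 16,  x_4 = 14,  x_5 = 15,  x_6 = 8,  x_7 = 5,  x_8 = 16,  x_9 = 15,  x_{10} = 16,  x_{11} = 13,  x_{12} = 14,  x_{13} = 3,  x_{14} = 17,  x_{15} = 8,  x_{16} = 13,  x_{17} = 3,  x_{18} = 13,  x_{19} = 4,  x_{20} = 14,  x_{21} = 9,  x_{22} = 2,  x_{23} = 17,  x_{24} = 4,  x_{25} = 9,  x_{26} = 4,  x_{27} = 19,  x_{28} = 14,  x_{29} = 6,  x_{30} = 20,  x_{31} = 2,  x_{32} = 19,  x_{33} = 6,  x_{34} = 19,  x_{35} = 1,  x_{36} = 14,  x_{37} = 18,  x_{38} = 11,  x_{39} = 20,  x_{40} = 1,  x_{41} = 18,  x_{42} = 1,  x_{43} = 10,  x_{44} = 14,  x_{45} = 12,  x_{46} = 5,  x_{47} = 11,  x_{48} = 10,  x_{49} = 12.
The sequence repeats with period 48.

48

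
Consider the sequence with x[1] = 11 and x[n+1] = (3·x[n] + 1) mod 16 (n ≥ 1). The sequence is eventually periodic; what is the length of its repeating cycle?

Listing terms: x[1] = 11; x[2] = 2; x[3] = 7; x[4] = 6; x[5] = 3; x[6] = 10; x[7] = 15; x[8] = 14; x[9] = 11.
Since x[9] = x[1] = 11, the sequence is periodic with period 8.

8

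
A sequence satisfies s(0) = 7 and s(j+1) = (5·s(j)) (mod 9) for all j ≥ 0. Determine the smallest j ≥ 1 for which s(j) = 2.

3

Listing terms: s(0) = 7, s(1) = 8, s(2) = 4, s(3) = 2, s(4) = 1, s(5) = 5, s(6) = 7.
Since s(6) = s(0) = 7, the sequence is periodic with period 6.
The value 2 first appears (with j ≥ 1) at s(3).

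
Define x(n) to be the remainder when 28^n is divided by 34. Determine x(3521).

Listing terms: x(1) = 28; x(2) = 2; x(3) = 22; x(4) = 4; x(5) = 10; x(6) = 8; x(7) = 20; x(8) = 16; x(9) = 6; x(10) = 32; x(11) = 12; x(12) = 30; x(13) = 24; x(14) = 26; x(15) = 14; x(16) = 18; x(17) = 28.
Since x(17) = x(1) = 28, the sequence is periodic with period 16.
So x(3521) = x(1 + ((3521-1) mod 16)) = x(1) = 28.

28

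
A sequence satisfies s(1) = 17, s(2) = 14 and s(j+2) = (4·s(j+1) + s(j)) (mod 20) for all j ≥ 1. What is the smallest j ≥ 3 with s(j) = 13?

3

We have s(1) = 17; s(2) = 14; s(3) = 13; s(4) = 6; s(5) = 17; s(6) = 14.
The sequence repeats with period 4.
The value 13 first appears (with j ≥ 3) at s(3).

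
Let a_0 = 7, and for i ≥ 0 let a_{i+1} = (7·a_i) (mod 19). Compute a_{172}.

Computing terms: a_0 = 7, a_1 = 11, a_2 = 1, a_3 = 7.
Since a_3 = a_0 = 7, the sequence is periodic with period 3.
So a_{172} = a_{0 + ((172-0) mod 3)} = a_1 = 11.

11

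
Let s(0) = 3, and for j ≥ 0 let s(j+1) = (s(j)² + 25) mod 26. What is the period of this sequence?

6

Computing terms: s(0) = 3, s(1) = 8, s(2) = 11, s(3) = 16, s(4) = 21, s(5) = 24, s(6) = 3.
Since s(6) = s(0) = 3, the sequence is periodic with period 6.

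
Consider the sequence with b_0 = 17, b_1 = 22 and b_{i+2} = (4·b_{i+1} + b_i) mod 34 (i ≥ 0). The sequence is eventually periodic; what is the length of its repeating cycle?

b_0 = 17; b_1 = 22; b_2 = 3; b_3 = 0; b_4 = 3; b_5 = 12; b_6 = 17; b_7 = 12; b_8 = 31; b_9 = 0; b_{10} = 31; b_{11} = 22; b_{12} = 17; b_{13} = 22.
Since (b_{12}, b_{13}) = (b_0, b_1) = (17, 22) (two consecutive terms determine the rest), the sequence is periodic with period 12.

12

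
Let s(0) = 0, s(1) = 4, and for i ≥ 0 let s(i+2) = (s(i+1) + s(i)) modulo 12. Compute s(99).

8

We have s(0) = 0, s(1) = 4, s(2) = 4, s(3) = 8, s(4) = 0, s(5) = 8, s(6) = 8, s(7) = 4, s(8) = 0, s(9) = 4.
The sequence repeats with period 8.
So s(99) = s(0 + ((99-0) mod 8)) = s(3) = 8.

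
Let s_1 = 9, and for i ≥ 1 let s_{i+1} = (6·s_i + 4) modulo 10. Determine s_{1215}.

Listing terms: s_1 = 9,  s_2 = 8,  s_3 = 2,  s_4 = 6,  s_5 = 0,  s_6 = 4,  s_7 = 8.
Since s_7 = s_2 = 8, the sequence is eventually periodic: after a pre-period of length 1 it cycles with period 5.
For i ≥ 2, s_i depends only on (i - 2) mod 5. (1215 - 2) mod 5 = 3, so s_{1215} = s_5 = 0.

0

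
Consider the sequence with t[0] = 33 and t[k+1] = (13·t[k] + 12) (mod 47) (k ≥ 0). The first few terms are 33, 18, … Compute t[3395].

32

Listing terms: t[0] = 33,  t[1] = 18,  t[2] = 11,  t[3] = 14,  t[4] = 6,  t[5] = 43,  t[6] = 7,  t[7] = 9,  t[8] = 35,  t[9] = 44,  t[10] = 20,  t[11] = 37,  t[12] = 23,  t[13] = 29,  t[14] = 13,  t[15] = 40,  t[16] = 15,  t[17] = 19,  t[18] = 24,  t[19] = 42,  t[20] = 41,  t[21] = 28,  t[22] = 0,  t[23] = 12,  t[24] = 27,  t[25] = 34,  t[26] = 31,  t[27] = 39,  t[28] = 2,  t[29] = 38,  t[30] = 36,  t[31] = 10,  t[32] = 1,  t[33] = 25,  t[34] = 8,  t[35] = 22,  t[36] = 16,  t[37] = 32,  t[38] = 5,  t[39] = 30,  t[40] = 26,  t[41] = 21,  t[42] = 3,  t[43] = 4,  t[44] = 17,  t[45] = 45,  t[46] = 33.
The sequence repeats with period 46.
So t[3395] = t[0 + ((3395-0) mod 46)] = t[37] = 32.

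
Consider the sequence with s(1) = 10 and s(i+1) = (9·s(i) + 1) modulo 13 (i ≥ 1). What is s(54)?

1

We have s(1) = 10,  s(2) = 0,  s(3) = 1,  s(4) = 10.
Since s(4) = s(1) = 10, the sequence is periodic with period 3.
So s(54) = s(1 + ((54-1) mod 3)) = s(3) = 1.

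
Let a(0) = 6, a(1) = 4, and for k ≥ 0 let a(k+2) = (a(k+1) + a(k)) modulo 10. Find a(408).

2

Listing terms: a(0) = 6, a(1) = 4, a(2) = 0, a(3) = 4, a(4) = 4, a(5) = 8, a(6) = 2, a(7) = 0, a(8) = 2, a(9) = 2, a(10) = 4, a(11) = 6, a(12) = 0, a(13) = 6, a(14) = 6, a(15) = 2, a(16) = 8, a(17) = 0, a(18) = 8, a(19) = 8, a(20) = 6, a(21) = 4.
Since (a(20), a(21)) = (a(0), a(1)) = (6, 4) (two consecutive terms determine the rest), the sequence is periodic with period 20.
So a(408) = a(0 + ((408-0) mod 20)) = a(8) = 2.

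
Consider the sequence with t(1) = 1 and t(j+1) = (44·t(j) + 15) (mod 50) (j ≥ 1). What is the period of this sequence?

10

Computing terms: t(1) = 1, t(2) = 9, t(3) = 11, t(4) = 49, t(5) = 21, t(6) = 39, t(7) = 31, t(8) = 29, t(9) = 41, t(10) = 19, t(11) = 1.
Since t(11) = t(1) = 1, the sequence is periodic with period 10.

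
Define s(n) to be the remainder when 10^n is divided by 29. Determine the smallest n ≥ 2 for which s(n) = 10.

s(1) = 10; s(2) = 13; s(3) = 14; s(4) = 24; s(5) = 8; s(6) = 22; s(7) = 17; s(8) = 25; s(9) = 18; s(10) = 6; s(11) = 2; s(12) = 20; s(13) = 26; s(14) = 28; s(15) = 19; s(16) = 16; s(17) = 15; s(18) = 5; s(19) = 21; s(20) = 7; s(21) = 12; s(22) = 4; s(23) = 11; s(24) = 23; s(25) = 27; s(26) = 9; s(27) = 3; s(28) = 1; s(29) = 10.
Since s(29) = s(1) = 10, the sequence is periodic with period 28.
The value 10 next appears (with n ≥ 2) at s(29).

29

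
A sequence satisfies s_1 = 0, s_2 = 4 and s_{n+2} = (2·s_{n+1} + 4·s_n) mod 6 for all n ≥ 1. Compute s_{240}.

s_1 = 0, s_2 = 4, s_3 = 2, s_4 = 2, s_5 = 0, s_6 = 2, s_7 = 4, s_8 = 4, s_9 = 0, s_{10} = 4.
Since (s_9, s_{10}) = (s_1, s_2) = (0, 4) (two consecutive terms determine the rest), the sequence is periodic with period 8.
(240 - 1) mod 8 = 7, so s_{240} = s_8 = 4.

4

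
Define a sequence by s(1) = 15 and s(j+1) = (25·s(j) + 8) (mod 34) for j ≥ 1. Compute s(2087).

Computing terms: s(1) = 15,  s(2) = 9,  s(3) = 29,  s(4) = 19,  s(5) = 7,  s(6) = 13,  s(7) = 27,  s(8) = 3,  s(9) = 15.
Since s(9) = s(1) = 15, the sequence is periodic with period 8.
(2087 - 1) mod 8 = 6, so s(2087) = s(7) = 27.

27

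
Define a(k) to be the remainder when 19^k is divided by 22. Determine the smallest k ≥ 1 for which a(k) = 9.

We have a(0) = 1,  a(1) = 19,  a(2) = 9,  a(3) = 17,  a(4) = 15,  a(5) = 21,  a(6) = 3,  a(7) = 13,  a(8) = 5,  a(9) = 7,  a(10) = 1.
Since a(10) = a(0) = 1, the sequence is periodic with period 10.
The value 9 first appears (with k ≥ 1) at a(2).

2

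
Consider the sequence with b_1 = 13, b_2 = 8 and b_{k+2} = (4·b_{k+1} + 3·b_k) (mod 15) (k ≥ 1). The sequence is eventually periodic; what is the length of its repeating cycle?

We have b_1 = 13, b_2 = 8, b_3 = 11, b_4 = 8, b_5 = 5, b_6 = 14, b_7 = 11, b_8 = 11, b_9 = 2, b_{10} = 11, b_{11} = 5, b_{12} = 8, b_{13} = 2, b_{14} = 2, b_{15} = 14, b_{16} = 2, b_{17} = 5, b_{18} = 11, b_{19} = 14, b_{20} = 14, b_{21} = 8, b_{22} = 14, b_{23} = 5, b_{24} = 2, b_{25} = 8, b_{26} = 8, b_{27} = 11.
Since (b_{26}, b_{27}) = (b_2, b_3) = (8, 11) (two consecutive terms determine the rest), the sequence is eventually periodic: after a pre-period of length 1 it cycles with period 24.

24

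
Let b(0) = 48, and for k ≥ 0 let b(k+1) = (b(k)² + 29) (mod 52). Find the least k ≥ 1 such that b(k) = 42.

Computing terms: b(0) = 48; b(1) = 45; b(2) = 26; b(3) = 29; b(4) = 38; b(5) = 17; b(6) = 6; b(7) = 13; b(8) = 42; b(9) = 25; b(10) = 30; b(11) = 45.
Since b(11) = b(1) = 45, the sequence is eventually periodic: after a pre-period of length 1 it cycles with period 10.
The value 42 first appears (with k ≥ 1) at b(8).

8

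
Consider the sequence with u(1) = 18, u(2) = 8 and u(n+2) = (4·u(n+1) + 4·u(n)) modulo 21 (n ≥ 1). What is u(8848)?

14

We have u(1) = 18,  u(2) = 8,  u(3) = 20,  u(4) = 7,  u(5) = 3,  u(6) = 19,  u(7) = 4,  u(8) = 8,  u(9) = 6,  u(10) = 14,  u(11) = 17,  u(12) = 19,  u(13) = 18,  u(14) = 1,  u(15) = 13,  u(16) = 14,  u(17) = 3,  u(18) = 5,  u(19) = 11,  u(20) = 1,  u(21) = 6,  u(22) = 7,  u(23) = 10,  u(24) = 5,  u(25) = 18,  u(26) = 8.
The sequence repeats with period 24.
So u(8848) = u(1 + ((8848-1) mod 24)) = u(16) = 14.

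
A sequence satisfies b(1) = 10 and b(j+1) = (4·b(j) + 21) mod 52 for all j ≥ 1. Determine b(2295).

b(1) = 10; b(2) = 9; b(3) = 5; b(4) = 41; b(5) = 29; b(6) = 33; b(7) = 49; b(8) = 9.
Since b(8) = b(2) = 9, the sequence is eventually periodic: after a pre-period of length 1 it cycles with period 6.
For j ≥ 2, b(j) depends only on (j - 2) mod 6. (2295 - 2) mod 6 = 1, so b(2295) = b(3) = 5.

5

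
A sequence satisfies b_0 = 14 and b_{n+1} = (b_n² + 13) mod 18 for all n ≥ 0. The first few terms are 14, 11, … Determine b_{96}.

We have b_0 = 14,  b_1 = 11,  b_2 = 8,  b_3 = 5,  b_4 = 2,  b_5 = 17,  b_6 = 14.
The sequence repeats with period 6.
So b_{96} = b_{0 + ((96-0) mod 6)} = b_0 = 14.

14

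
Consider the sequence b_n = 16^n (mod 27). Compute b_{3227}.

We have b_0 = 1, b_1 = 16, b_2 = 13, b_3 = 19, b_4 = 7, b_5 = 4, b_6 = 10, b_7 = 25, b_8 = 22, b_9 = 1.
Since b_9 = b_0 = 1, the sequence is periodic with period 9.
(3227 - 0) mod 9 = 5, so b_{3227} = b_5 = 4.

4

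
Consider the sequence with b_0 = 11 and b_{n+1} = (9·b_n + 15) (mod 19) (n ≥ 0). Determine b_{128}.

15

b_0 = 11, b_1 = 0, b_2 = 15, b_3 = 17, b_4 = 16, b_5 = 7, b_6 = 2, b_7 = 14, b_8 = 8, b_9 = 11.
Since b_9 = b_0 = 11, the sequence is periodic with period 9.
(128 - 0) mod 9 = 2, so b_{128} = b_2 = 15.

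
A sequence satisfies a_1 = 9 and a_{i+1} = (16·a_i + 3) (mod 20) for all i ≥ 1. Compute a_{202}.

a_1 = 9,  a_2 = 7,  a_3 = 15,  a_4 = 3,  a_5 = 11,  a_6 = 19,  a_7 = 7.
Since a_7 = a_2 = 7, the sequence is eventually periodic: after a pre-period of length 1 it cycles with period 5.
For i ≥ 2, a_i depends only on (i - 2) mod 5. (202 - 2) mod 5 = 0, so a_{202} = a_2 = 7.

7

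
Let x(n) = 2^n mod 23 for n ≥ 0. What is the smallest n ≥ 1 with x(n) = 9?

Computing terms: x(0) = 1; x(1) = 2; x(2) = 4; x(3) = 8; x(4) = 16; x(5) = 9; x(6) = 18; x(7) = 13; x(8) = 3; x(9) = 6; x(10) = 12; x(11) = 1.
Since x(11) = x(0) = 1, the sequence is periodic with period 11.
The value 9 first appears (with n ≥ 1) at x(5).

5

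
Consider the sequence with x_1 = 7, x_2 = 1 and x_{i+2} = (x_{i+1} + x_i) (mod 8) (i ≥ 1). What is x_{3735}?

0

x_1 = 7; x_2 = 1; x_3 = 0; x_4 = 1; x_5 = 1; x_6 = 2; x_7 = 3; x_8 = 5; x_9 = 0; x_{10} = 5; x_{11} = 5; x_{12} = 2; x_{13} = 7; x_{14} = 1.
The sequence repeats with period 12.
So x_{3735} = x_{1 + ((3735-1) mod 12)} = x_3 = 0.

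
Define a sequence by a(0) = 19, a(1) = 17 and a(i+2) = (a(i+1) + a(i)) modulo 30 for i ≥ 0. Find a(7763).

8

a(0) = 19,  a(1) = 17,  a(2) = 6,  a(3) = 23,  a(4) = 29,  a(5) = 22,  a(6) = 21,  a(7) = 13,  a(8) = 4,  a(9) = 17,  a(10) = 21,  a(11) = 8,  a(12) = 29,  a(13) = 7,  a(14) = 6,  a(15) = 13,  a(16) = 19,  a(17) = 2,  a(18) = 21,  a(19) = 23,  a(20) = 14,  a(21) = 7,  a(22) = 21,  a(23) = 28,  a(24) = 19,  a(25) = 17.
The sequence repeats with period 24.
(7763 - 0) mod 24 = 11, so a(7763) = a(11) = 8.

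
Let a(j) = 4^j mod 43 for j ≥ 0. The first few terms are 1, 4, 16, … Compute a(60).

a(0) = 1,  a(1) = 4,  a(2) = 16,  a(3) = 21,  a(4) = 41,  a(5) = 35,  a(6) = 11,  a(7) = 1.
The sequence repeats with period 7.
So a(60) = a(0 + ((60-0) mod 7)) = a(4) = 41.

41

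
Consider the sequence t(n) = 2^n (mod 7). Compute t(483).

We have t(0) = 1, t(1) = 2, t(2) = 4, t(3) = 1.
The sequence repeats with period 3.
(483 - 0) mod 3 = 0, so t(483) = t(0) = 1.

1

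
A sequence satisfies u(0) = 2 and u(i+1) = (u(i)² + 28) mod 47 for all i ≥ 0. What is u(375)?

Computing terms: u(0) = 2,  u(1) = 32,  u(2) = 18,  u(3) = 23,  u(4) = 40,  u(5) = 30,  u(6) = 35,  u(7) = 31,  u(8) = 2.
The sequence repeats with period 8.
So u(375) = u(0 + ((375-0) mod 8)) = u(7) = 31.

31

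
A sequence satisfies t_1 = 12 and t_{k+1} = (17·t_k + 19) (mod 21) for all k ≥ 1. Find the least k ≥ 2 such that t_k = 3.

Listing terms: t_1 = 12, t_2 = 13, t_3 = 9, t_4 = 4, t_5 = 3, t_6 = 7, t_7 = 12.
Since t_7 = t_1 = 12, the sequence is periodic with period 6.
The value 3 first appears (with k ≥ 2) at t_5.

5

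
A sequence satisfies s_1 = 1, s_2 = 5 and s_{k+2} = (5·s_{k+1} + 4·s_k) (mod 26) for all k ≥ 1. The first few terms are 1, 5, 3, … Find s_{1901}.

Listing terms: s_1 = 1; s_2 = 5; s_3 = 3; s_4 = 9; s_5 = 5; s_6 = 9; s_7 = 13; s_8 = 23; s_9 = 11; s_{10} = 17; s_{11} = 25; s_{12} = 11; s_{13} = 25; s_{14} = 13; s_{15} = 9; s_{16} = 19; s_{17} = 1; s_{18} = 3; s_{19} = 19; s_{20} = 3; s_{21} = 13; s_{22} = 25; s_{23} = 21; s_{24} = 23; s_{25} = 17; s_{26} = 21; s_{27} = 17; s_{28} = 13; s_{29} = 3; s_{30} = 15; s_{31} = 9; s_{32} = 1; s_{33} = 15; s_{34} = 1; s_{35} = 13; s_{36} = 17; s_{37} = 7; s_{38} = 25; s_{39} = 23; s_{40} = 7; s_{41} = 23; s_{42} = 13; s_{43} = 1; s_{44} = 5.
Since (s_{43}, s_{44}) = (s_1, s_2) = (1, 5) (two consecutive terms determine the rest), the sequence is periodic with period 42.
So s_{1901} = s_{1 + ((1901-1) mod 42)} = s_{11} = 25.

25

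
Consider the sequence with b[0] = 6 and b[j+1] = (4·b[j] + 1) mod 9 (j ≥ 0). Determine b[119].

b[0] = 6, b[1] = 7, b[2] = 2, b[3] = 0, b[4] = 1, b[5] = 5, b[6] = 3, b[7] = 4, b[8] = 8, b[9] = 6.
The sequence repeats with period 9.
So b[119] = b[0 + ((119-0) mod 9)] = b[2] = 2.

2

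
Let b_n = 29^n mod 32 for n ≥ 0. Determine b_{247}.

21

b_0 = 1,  b_1 = 29,  b_2 = 9,  b_3 = 5,  b_4 = 17,  b_5 = 13,  b_6 = 25,  b_7 = 21,  b_8 = 1.
Since b_8 = b_0 = 1, the sequence is periodic with period 8.
So b_{247} = b_{0 + ((247-0) mod 8)} = b_7 = 21.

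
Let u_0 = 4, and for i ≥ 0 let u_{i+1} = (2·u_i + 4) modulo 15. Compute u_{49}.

12

We have u_0 = 4, u_1 = 12, u_2 = 13, u_3 = 0, u_4 = 4.
The sequence repeats with period 4.
(49 - 0) mod 4 = 1, so u_{49} = u_1 = 12.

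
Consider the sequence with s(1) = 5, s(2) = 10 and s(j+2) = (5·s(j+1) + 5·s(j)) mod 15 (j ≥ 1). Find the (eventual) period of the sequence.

s(1) = 5; s(2) = 10; s(3) = 0; s(4) = 5; s(5) = 10.
The sequence repeats with period 3.

3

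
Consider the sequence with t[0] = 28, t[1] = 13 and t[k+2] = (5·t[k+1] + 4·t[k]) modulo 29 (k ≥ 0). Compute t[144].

Computing terms: t[0] = 28, t[1] = 13, t[2] = 3, t[3] = 9, t[4] = 28, t[5] = 2, t[6] = 6, t[7] = 9, t[8] = 11, t[9] = 4, t[10] = 6, t[11] = 17, t[12] = 22, t[13] = 4, t[14] = 21, t[15] = 5, t[16] = 22, t[17] = 14, t[18] = 13, t[19] = 5, t[20] = 19, t[21] = 28, t[22] = 13.
Since (t[21], t[22]) = (t[0], t[1]) = (28, 13) (two consecutive terms determine the rest), the sequence is periodic with period 21.
(144 - 0) mod 21 = 18, so t[144] = t[18] = 13.

13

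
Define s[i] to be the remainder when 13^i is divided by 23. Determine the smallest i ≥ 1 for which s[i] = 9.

7

s[0] = 1,  s[1] = 13,  s[2] = 8,  s[3] = 12,  s[4] = 18,  s[5] = 4,  s[6] = 6,  s[7] = 9,  s[8] = 2,  s[9] = 3,  s[10] = 16,  s[11] = 1.
Since s[11] = s[0] = 1, the sequence is periodic with period 11.
The value 9 first appears (with i ≥ 1) at s[7].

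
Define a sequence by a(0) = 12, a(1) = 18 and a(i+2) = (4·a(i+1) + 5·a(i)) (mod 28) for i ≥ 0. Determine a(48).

We have a(0) = 12; a(1) = 18; a(2) = 20; a(3) = 2; a(4) = 24; a(5) = 22; a(6) = 12; a(7) = 18.
Since (a(6), a(7)) = (a(0), a(1)) = (12, 18) (two consecutive terms determine the rest), the sequence is periodic with period 6.
So a(48) = a(0 + ((48-0) mod 6)) = a(0) = 12.

12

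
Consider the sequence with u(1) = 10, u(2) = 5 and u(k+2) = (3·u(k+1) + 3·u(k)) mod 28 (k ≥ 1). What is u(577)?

6

Computing terms: u(1) = 10, u(2) = 5, u(3) = 17, u(4) = 10, u(5) = 25, u(6) = 21, u(7) = 26, u(8) = 1, u(9) = 25, u(10) = 22, u(11) = 1, u(12) = 13, u(13) = 14, u(14) = 25, u(15) = 5, u(16) = 6, u(17) = 5, u(18) = 5, u(19) = 2, u(20) = 21, u(21) = 13, u(22) = 18, u(23) = 9, u(24) = 25, u(25) = 18, u(26) = 17, u(27) = 21, u(28) = 2, u(29) = 13, u(30) = 17, u(31) = 6, u(32) = 13, u(33) = 1, u(34) = 14, u(35) = 17, u(36) = 9, u(37) = 22, u(38) = 9, u(39) = 9, u(40) = 26, u(41) = 21, u(42) = 1, u(43) = 10, u(44) = 5.
The sequence repeats with period 42.
(577 - 1) mod 42 = 30, so u(577) = u(31) = 6.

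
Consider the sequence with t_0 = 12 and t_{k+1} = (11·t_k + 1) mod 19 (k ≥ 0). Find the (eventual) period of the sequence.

3

Computing terms: t_0 = 12,  t_1 = 0,  t_2 = 1,  t_3 = 12.
Since t_3 = t_0 = 12, the sequence is periodic with period 3.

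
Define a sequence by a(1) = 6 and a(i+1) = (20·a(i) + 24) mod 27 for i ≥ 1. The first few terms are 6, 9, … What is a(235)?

Listing terms: a(1) = 6; a(2) = 9; a(3) = 15; a(4) = 0; a(5) = 24; a(6) = 18; a(7) = 6.
Since a(7) = a(1) = 6, the sequence is periodic with period 6.
So a(235) = a(1 + ((235-1) mod 6)) = a(1) = 6.

6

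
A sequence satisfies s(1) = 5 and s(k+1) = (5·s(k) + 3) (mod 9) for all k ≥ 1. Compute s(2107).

5

s(1) = 5, s(2) = 1, s(3) = 8, s(4) = 7, s(5) = 2, s(6) = 4, s(7) = 5.
The sequence repeats with period 6.
So s(2107) = s(1 + ((2107-1) mod 6)) = s(1) = 5.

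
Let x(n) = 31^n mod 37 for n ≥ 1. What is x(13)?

31

Listing terms: x(1) = 31; x(2) = 36; x(3) = 6; x(4) = 1; x(5) = 31.
Since x(5) = x(1) = 31, the sequence is periodic with period 4.
(13 - 1) mod 4 = 0, so x(13) = x(1) = 31.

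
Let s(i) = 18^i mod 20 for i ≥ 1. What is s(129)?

8

Listing terms: s(1) = 18,  s(2) = 4,  s(3) = 12,  s(4) = 16,  s(5) = 8,  s(6) = 4.
Since s(6) = s(2) = 4, the sequence is eventually periodic: after a pre-period of length 1 it cycles with period 4.
For i ≥ 2, s(i) depends only on (i - 2) mod 4. (129 - 2) mod 4 = 3, so s(129) = s(5) = 8.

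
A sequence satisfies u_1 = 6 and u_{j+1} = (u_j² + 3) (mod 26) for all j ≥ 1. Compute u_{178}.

u_1 = 6; u_2 = 13; u_3 = 16; u_4 = 25; u_5 = 4; u_6 = 19; u_7 = 0; u_8 = 3; u_9 = 12; u_{10} = 17; u_{11} = 6.
The sequence repeats with period 10.
(178 - 1) mod 10 = 7, so u_{178} = u_8 = 3.

3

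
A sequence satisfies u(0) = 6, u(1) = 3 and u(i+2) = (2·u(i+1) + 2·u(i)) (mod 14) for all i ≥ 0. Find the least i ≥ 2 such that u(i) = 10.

13

u(0) = 6,  u(1) = 3,  u(2) = 4,  u(3) = 0,  u(4) = 8,  u(5) = 2,  u(6) = 6,  u(7) = 2,  u(8) = 2,  u(9) = 8,  u(10) = 6,  u(11) = 0,  u(12) = 12,  u(13) = 10,  u(14) = 2,  u(15) = 10,  u(16) = 10,  u(17) = 12,  u(18) = 2,  u(19) = 0,  u(20) = 4,  u(21) = 8,  u(22) = 10,  u(23) = 8,  u(24) = 8,  u(25) = 4,  u(26) = 10,  u(27) = 0,  u(28) = 6,  u(29) = 12,  u(30) = 8,  u(31) = 12,  u(32) = 12,  u(33) = 6,  u(34) = 8,  u(35) = 0,  u(36) = 2,  u(37) = 4,  u(38) = 12,  u(39) = 4,  u(40) = 4,  u(41) = 2,  u(42) = 12,  u(43) = 0,  u(44) = 10,  u(45) = 6,  u(46) = 4,  u(47) = 6,  u(48) = 6,  u(49) = 10,  u(50) = 4,  u(51) = 0.
Since (u(50), u(51)) = (u(2), u(3)) = (4, 0) (two consecutive terms determine the rest), the sequence is eventually periodic: after a pre-period of length 2 it cycles with period 48.
The value 10 first appears (with i ≥ 2) at u(13).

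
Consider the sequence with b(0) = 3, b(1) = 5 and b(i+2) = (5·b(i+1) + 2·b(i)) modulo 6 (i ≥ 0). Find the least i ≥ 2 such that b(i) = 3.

Listing terms: b(0) = 3; b(1) = 5; b(2) = 1; b(3) = 3; b(4) = 5.
The sequence repeats with period 3.
The value 3 next appears (with i ≥ 2) at b(3).

3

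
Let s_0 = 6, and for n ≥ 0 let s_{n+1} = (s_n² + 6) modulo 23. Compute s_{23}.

7

s_0 = 6; s_1 = 19; s_2 = 22; s_3 = 7; s_4 = 9; s_5 = 18; s_6 = 8; s_7 = 1; s_8 = 7.
Since s_8 = s_3 = 7, the sequence is eventually periodic: after a pre-period of length 3 it cycles with period 5.
For n ≥ 3, s_n depends only on (n - 3) mod 5. (23 - 3) mod 5 = 0, so s_{23} = s_3 = 7.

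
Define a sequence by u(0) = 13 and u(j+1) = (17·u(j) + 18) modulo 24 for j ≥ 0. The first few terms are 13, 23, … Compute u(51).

We have u(0) = 13,  u(1) = 23,  u(2) = 1,  u(3) = 11,  u(4) = 13.
The sequence repeats with period 4.
(51 - 0) mod 4 = 3, so u(51) = u(3) = 11.

11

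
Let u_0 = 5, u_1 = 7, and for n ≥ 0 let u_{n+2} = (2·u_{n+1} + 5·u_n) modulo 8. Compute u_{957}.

7

Listing terms: u_0 = 5,  u_1 = 7,  u_2 = 7,  u_3 = 1,  u_4 = 5,  u_5 = 7.
The sequence repeats with period 4.
So u_{957} = u_{0 + ((957-0) mod 4)} = u_1 = 7.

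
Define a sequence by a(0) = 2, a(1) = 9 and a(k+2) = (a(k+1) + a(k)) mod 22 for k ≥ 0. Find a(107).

a(0) = 2, a(1) = 9, a(2) = 11, a(3) = 20, a(4) = 9, a(5) = 7, a(6) = 16, a(7) = 1, a(8) = 17, a(9) = 18, a(10) = 13, a(11) = 9, a(12) = 0, a(13) = 9, a(14) = 9, a(15) = 18, a(16) = 5, a(17) = 1, a(18) = 6, a(19) = 7, a(20) = 13, a(21) = 20, a(22) = 11, a(23) = 9, a(24) = 20, a(25) = 7, a(26) = 5, a(27) = 12, a(28) = 17, a(29) = 7, a(30) = 2, a(31) = 9.
Since (a(30), a(31)) = (a(0), a(1)) = (2, 9) (two consecutive terms determine the rest), the sequence is periodic with period 30.
(107 - 0) mod 30 = 17, so a(107) = a(17) = 1.

1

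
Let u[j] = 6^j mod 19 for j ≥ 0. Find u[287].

16

Computing terms: u[0] = 1; u[1] = 6; u[2] = 17; u[3] = 7; u[4] = 4; u[5] = 5; u[6] = 11; u[7] = 9; u[8] = 16; u[9] = 1.
The sequence repeats with period 9.
(287 - 0) mod 9 = 8, so u[287] = u[8] = 16.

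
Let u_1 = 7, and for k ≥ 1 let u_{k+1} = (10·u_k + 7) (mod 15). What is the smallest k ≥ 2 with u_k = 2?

We have u_1 = 7, u_2 = 2, u_3 = 12, u_4 = 7.
The sequence repeats with period 3.
The value 2 first appears (with k ≥ 2) at u_2.

2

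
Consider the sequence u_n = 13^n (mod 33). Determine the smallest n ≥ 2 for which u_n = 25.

8

Computing terms: u_1 = 13, u_2 = 4, u_3 = 19, u_4 = 16, u_5 = 10, u_6 = 31, u_7 = 7, u_8 = 25, u_9 = 28, u_{10} = 1, u_{11} = 13.
The sequence repeats with period 10.
The value 25 first appears (with n ≥ 2) at u_8.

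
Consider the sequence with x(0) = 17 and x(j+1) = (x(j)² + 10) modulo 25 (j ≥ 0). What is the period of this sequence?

4

Listing terms: x(0) = 17,  x(1) = 24,  x(2) = 11,  x(3) = 6,  x(4) = 21,  x(5) = 1,  x(6) = 11.
Since x(6) = x(2) = 11, the sequence is eventually periodic: after a pre-period of length 2 it cycles with period 4.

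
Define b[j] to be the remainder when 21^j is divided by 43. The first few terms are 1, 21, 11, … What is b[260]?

Listing terms: b[0] = 1, b[1] = 21, b[2] = 11, b[3] = 16, b[4] = 35, b[5] = 4, b[6] = 41, b[7] = 1.
The sequence repeats with period 7.
So b[260] = b[0 + ((260-0) mod 7)] = b[1] = 21.

21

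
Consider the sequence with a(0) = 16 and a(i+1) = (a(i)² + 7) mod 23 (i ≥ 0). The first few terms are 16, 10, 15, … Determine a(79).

2

Computing terms: a(0) = 16,  a(1) = 10,  a(2) = 15,  a(3) = 2,  a(4) = 11,  a(5) = 13,  a(6) = 15.
Since a(6) = a(2) = 15, the sequence is eventually periodic: after a pre-period of length 2 it cycles with period 4.
For i ≥ 2, a(i) depends only on (i - 2) mod 4. (79 - 2) mod 4 = 1, so a(79) = a(3) = 2.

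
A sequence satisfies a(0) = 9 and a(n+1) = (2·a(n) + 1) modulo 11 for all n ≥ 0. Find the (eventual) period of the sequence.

10

a(0) = 9, a(1) = 8, a(2) = 6, a(3) = 2, a(4) = 5, a(5) = 0, a(6) = 1, a(7) = 3, a(8) = 7, a(9) = 4, a(10) = 9.
The sequence repeats with period 10.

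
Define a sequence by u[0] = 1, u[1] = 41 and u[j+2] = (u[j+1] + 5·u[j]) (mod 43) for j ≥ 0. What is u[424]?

We have u[0] = 1,  u[1] = 41,  u[2] = 3,  u[3] = 36,  u[4] = 8,  u[5] = 16,  u[6] = 13,  u[7] = 7,  u[8] = 29,  u[9] = 21,  u[10] = 37,  u[11] = 13,  u[12] = 26,  u[13] = 5,  u[14] = 6,  u[15] = 31,  u[16] = 18,  u[17] = 1,  u[18] = 5,  u[19] = 10,  u[20] = 35,  u[21] = 42,  u[22] = 2,  u[23] = 40,  u[24] = 7,  u[25] = 35,  u[26] = 27,  u[27] = 30,  u[28] = 36,  u[29] = 14,  u[30] = 22,  u[31] = 6,  u[32] = 30,  u[33] = 17,  u[34] = 38,  u[35] = 37,  u[36] = 12,  u[37] = 25,  u[38] = 42,  u[39] = 38,  u[40] = 33,  u[41] = 8,  u[42] = 1,  u[43] = 41.
Since (u[42], u[43]) = (u[0], u[1]) = (1, 41) (two consecutive terms determine the rest), the sequence is periodic with period 42.
So u[424] = u[0 + ((424-0) mod 42)] = u[4] = 8.

8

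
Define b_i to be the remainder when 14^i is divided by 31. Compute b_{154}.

b_1 = 14, b_2 = 10, b_3 = 16, b_4 = 7, b_5 = 5, b_6 = 8, b_7 = 19, b_8 = 18, b_9 = 4, b_{10} = 25, b_{11} = 9, b_{12} = 2, b_{13} = 28, b_{14} = 20, b_{15} = 1, b_{16} = 14.
Since b_{16} = b_1 = 14, the sequence is periodic with period 15.
So b_{154} = b_{1 + ((154-1) mod 15)} = b_4 = 7.

7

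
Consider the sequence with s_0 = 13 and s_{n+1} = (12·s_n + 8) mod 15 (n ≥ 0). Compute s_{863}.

s_0 = 13,  s_1 = 14,  s_2 = 11,  s_3 = 5,  s_4 = 8,  s_5 = 14.
Since s_5 = s_1 = 14, the sequence is eventually periodic: after a pre-period of length 1 it cycles with period 4.
For n ≥ 1, s_n depends only on (n - 1) mod 4. (863 - 1) mod 4 = 2, so s_{863} = s_3 = 5.

5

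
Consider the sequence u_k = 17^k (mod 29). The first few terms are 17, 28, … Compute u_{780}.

Computing terms: u_1 = 17; u_2 = 28; u_3 = 12; u_4 = 1; u_5 = 17.
Since u_5 = u_1 = 17, the sequence is periodic with period 4.
(780 - 1) mod 4 = 3, so u_{780} = u_4 = 1.

1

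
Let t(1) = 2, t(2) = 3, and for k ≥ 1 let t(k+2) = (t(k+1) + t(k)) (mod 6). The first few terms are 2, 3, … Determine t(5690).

Computing terms: t(1) = 2, t(2) = 3, t(3) = 5, t(4) = 2, t(5) = 1, t(6) = 3, t(7) = 4, t(8) = 1, t(9) = 5, t(10) = 0, t(11) = 5, t(12) = 5, t(13) = 4, t(14) = 3, t(15) = 1, t(16) = 4, t(17) = 5, t(18) = 3, t(19) = 2, t(20) = 5, t(21) = 1, t(22) = 0, t(23) = 1, t(24) = 1, t(25) = 2, t(26) = 3.
The sequence repeats with period 24.
(5690 - 1) mod 24 = 1, so t(5690) = t(2) = 3.

3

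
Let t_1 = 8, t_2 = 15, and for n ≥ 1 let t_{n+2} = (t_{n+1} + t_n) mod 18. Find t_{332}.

11

t_1 = 8,  t_2 = 15,  t_3 = 5,  t_4 = 2,  t_5 = 7,  t_6 = 9,  t_7 = 16,  t_8 = 7,  t_9 = 5,  t_{10} = 12,  t_{11} = 17,  t_{12} = 11,  t_{13} = 10,  t_{14} = 3,  t_{15} = 13,  t_{16} = 16,  t_{17} = 11,  t_{18} = 9,  t_{19} = 2,  t_{20} = 11,  t_{21} = 13,  t_{22} = 6,  t_{23} = 1,  t_{24} = 7,  t_{25} = 8,  t_{26} = 15.
The sequence repeats with period 24.
(332 - 1) mod 24 = 19, so t_{332} = t_{20} = 11.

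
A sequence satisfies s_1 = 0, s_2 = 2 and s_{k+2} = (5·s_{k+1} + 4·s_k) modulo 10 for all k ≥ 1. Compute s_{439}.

Computing terms: s_1 = 0,  s_2 = 2,  s_3 = 0,  s_4 = 8,  s_5 = 0,  s_6 = 2.
The sequence repeats with period 4.
(439 - 1) mod 4 = 2, so s_{439} = s_3 = 0.

0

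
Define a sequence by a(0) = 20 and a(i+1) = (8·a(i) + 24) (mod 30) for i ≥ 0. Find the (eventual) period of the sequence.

Computing terms: a(0) = 20, a(1) = 4, a(2) = 26, a(3) = 22, a(4) = 20.
The sequence repeats with period 4.

4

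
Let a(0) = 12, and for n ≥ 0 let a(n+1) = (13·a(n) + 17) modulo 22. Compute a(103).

17

Computing terms: a(0) = 12; a(1) = 19; a(2) = 0; a(3) = 17; a(4) = 18; a(5) = 9; a(6) = 2; a(7) = 21; a(8) = 4; a(9) = 3; a(10) = 12.
The sequence repeats with period 10.
So a(103) = a(0 + ((103-0) mod 10)) = a(3) = 17.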